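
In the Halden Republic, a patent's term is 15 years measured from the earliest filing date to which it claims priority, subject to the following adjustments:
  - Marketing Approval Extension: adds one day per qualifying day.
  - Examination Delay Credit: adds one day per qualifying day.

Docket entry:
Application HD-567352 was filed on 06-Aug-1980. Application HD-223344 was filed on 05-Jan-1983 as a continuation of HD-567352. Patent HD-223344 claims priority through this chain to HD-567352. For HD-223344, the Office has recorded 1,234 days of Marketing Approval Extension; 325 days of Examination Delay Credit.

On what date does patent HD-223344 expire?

November 12, 1999

Earliest priority filing: 6 August 1980.
Base term: 6 August 1980 + 15 years → 6 August 1995.
Marketing Approval Extension: +1234 days → 22 December 1998.
Examination Delay Credit: +325 days → 12 November 1999.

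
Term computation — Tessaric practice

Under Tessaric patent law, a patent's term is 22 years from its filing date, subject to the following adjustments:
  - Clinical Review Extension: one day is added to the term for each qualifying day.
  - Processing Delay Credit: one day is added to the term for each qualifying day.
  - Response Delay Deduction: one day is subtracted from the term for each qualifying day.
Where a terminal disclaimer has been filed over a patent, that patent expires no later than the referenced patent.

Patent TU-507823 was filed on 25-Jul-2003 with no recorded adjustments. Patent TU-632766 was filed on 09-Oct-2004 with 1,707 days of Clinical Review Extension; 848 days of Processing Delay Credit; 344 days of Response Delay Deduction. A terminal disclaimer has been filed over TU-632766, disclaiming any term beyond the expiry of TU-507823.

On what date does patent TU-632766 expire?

2025-07-25

Natural term of TU-632766:
  Base: filing + 22 years → 9 October 2026.
  Clinical Review Extension: +1707 days → 12 June 2031.
  Processing Delay Credit: +848 days → 7 October 2033.
  Response Delay Deduction: −344 days → 28 October 2032.
Expiry of referenced patent TU-507823:
  Base: filing + 22 years → 25 July 2025.
Terminal disclaimer: TU-632766 expires on the earlier of 28 October 2032 and 25 July 2025.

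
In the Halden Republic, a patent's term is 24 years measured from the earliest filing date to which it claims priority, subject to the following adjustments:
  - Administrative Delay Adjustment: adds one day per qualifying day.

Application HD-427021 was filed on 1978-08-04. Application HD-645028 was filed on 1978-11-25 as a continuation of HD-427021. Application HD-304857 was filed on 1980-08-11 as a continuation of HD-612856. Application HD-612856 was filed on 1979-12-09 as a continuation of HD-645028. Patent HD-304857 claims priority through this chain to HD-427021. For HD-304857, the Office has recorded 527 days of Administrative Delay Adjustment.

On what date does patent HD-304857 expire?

2004-01-13

Earliest priority filing: 4 August 1978.
Base term: 4 August 1978 + 24 years → 4 August 2002.
Administrative Delay Adjustment: +527 days → 13 January 2004.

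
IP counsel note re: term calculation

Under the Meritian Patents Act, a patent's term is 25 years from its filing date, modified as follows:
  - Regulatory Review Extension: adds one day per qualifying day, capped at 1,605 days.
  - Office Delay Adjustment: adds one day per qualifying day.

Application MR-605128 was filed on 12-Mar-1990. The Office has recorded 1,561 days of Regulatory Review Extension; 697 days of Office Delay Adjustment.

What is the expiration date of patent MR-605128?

Base term: filing date + 25 years → 12 March 2015.
Regulatory Review Extension: 1561 days (within the 1605-day cap) → +1561 days → 20 June 2019.
Office Delay Adjustment: +697 days → 17 May 2021.

2021-05-17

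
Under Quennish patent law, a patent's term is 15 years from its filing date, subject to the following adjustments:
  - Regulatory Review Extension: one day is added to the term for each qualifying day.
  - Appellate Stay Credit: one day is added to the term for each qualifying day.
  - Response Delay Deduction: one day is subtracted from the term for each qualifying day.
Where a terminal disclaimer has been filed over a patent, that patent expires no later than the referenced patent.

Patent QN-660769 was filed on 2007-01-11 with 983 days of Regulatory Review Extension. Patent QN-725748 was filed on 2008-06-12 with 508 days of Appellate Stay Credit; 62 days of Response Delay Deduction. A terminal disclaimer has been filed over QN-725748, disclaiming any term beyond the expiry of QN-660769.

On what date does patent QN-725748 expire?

August 31, 2024

Natural term of QN-725748:
  Base: filing + 15 years → 12 June 2023.
  Appellate Stay Credit: +508 days → 1 November 2024.
  Response Delay Deduction: −62 days → 31 August 2024.
Expiry of referenced patent QN-660769:
  Base: filing + 15 years → 11 January 2022.
  Regulatory Review Extension: +983 days → 20 September 2024.
Terminal disclaimer: QN-725748 expires on the earlier of 31 August 2024 and 20 September 2024.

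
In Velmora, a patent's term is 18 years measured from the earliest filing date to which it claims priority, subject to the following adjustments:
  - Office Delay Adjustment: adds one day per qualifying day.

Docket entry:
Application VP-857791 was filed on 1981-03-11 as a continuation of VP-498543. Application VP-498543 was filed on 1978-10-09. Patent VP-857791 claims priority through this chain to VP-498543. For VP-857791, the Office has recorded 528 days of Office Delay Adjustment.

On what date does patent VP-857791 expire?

Earliest priority filing: 9 October 1978.
Base term: 9 October 1978 + 18 years → 9 October 1996.
Office Delay Adjustment: +528 days → 21 March 1998.

March 21, 1998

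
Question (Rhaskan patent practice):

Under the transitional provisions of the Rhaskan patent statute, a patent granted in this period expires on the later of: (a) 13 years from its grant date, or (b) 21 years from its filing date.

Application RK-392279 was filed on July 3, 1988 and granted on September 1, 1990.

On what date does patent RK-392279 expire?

(a) grant + 13 years → 1 September 2003.
(b) filing + 21 years → 3 July 2009.
Later of the two: 3 July 2009.

2009-07-03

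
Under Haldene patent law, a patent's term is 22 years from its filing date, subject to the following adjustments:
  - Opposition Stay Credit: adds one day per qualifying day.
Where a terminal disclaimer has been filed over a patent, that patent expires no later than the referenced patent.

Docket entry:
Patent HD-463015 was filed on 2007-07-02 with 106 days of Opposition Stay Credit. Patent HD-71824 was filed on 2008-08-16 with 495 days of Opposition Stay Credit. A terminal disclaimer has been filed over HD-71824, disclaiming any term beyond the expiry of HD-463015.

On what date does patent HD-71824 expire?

Natural term of HD-71824:
  Base: filing + 22 years → 16 August 2030.
  Opposition Stay Credit: +495 days → 24 December 2031.
Expiry of referenced patent HD-463015:
  Base: filing + 22 years → 2 July 2029.
  Opposition Stay Credit: +106 days → 16 October 2029.
Terminal disclaimer: HD-71824 expires on the earlier of 24 December 2031 and 16 October 2029.

October 16, 2029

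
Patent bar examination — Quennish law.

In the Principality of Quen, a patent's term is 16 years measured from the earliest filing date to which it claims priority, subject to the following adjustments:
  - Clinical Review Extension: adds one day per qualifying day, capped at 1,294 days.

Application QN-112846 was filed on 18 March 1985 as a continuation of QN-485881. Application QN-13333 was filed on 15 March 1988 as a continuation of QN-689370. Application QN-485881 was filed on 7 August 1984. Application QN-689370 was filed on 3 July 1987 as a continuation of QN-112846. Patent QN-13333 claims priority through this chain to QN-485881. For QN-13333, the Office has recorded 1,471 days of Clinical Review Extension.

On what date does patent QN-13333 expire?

Earliest priority filing: 7 August 1984.
Base term: 7 August 1984 + 16 years → 7 August 2000.
Clinical Review Extension: 1471 days claimed exceeds the 1294-day cap, so +1294 days → 22 February 2004.

February 22, 2004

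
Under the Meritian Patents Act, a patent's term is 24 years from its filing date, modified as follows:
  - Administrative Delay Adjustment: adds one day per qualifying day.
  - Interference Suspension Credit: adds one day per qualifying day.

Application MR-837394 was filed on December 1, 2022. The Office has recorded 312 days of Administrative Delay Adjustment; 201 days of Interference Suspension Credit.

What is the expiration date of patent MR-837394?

2048-04-27

Base term: filing date + 24 years → 1 December 2046.
Administrative Delay Adjustment: +312 days → 9 October 2047.
Interference Suspension Credit: +201 days → 27 April 2048.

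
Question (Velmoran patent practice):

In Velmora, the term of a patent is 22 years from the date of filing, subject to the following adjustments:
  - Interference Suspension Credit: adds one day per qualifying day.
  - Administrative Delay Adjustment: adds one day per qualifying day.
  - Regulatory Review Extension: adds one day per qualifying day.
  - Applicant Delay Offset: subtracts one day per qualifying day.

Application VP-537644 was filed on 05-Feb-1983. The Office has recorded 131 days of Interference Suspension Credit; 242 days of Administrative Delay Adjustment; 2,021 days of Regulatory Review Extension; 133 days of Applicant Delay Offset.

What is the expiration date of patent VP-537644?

2011-04-16

Base term: filing date + 22 years → 5 February 2005.
Interference Suspension Credit: +131 days → 16 June 2005.
Administrative Delay Adjustment: +242 days → 13 February 2006.
Regulatory Review Extension: +2021 days → 27 August 2011.
Applicant Delay Offset: −133 days → 16 April 2011.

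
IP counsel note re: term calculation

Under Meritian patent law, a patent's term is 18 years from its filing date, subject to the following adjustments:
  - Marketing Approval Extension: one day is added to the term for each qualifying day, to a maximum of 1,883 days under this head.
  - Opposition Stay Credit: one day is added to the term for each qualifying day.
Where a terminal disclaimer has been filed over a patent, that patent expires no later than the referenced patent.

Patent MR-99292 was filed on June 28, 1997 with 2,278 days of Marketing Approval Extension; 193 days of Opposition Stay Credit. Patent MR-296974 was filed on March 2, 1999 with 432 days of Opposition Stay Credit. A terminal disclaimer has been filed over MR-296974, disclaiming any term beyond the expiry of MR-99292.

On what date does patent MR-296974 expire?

Natural term of MR-296974:
  Base: filing + 18 years → 2 March 2017.
  Opposition Stay Credit: +432 days → 8 May 2018.
Expiry of referenced patent MR-99292:
  Base: filing + 18 years → 28 June 2015.
  Marketing Approval Extension: 2278 days claimed exceeds the 1883-day cap, so +1883 days → 23 August 2020.
  Opposition Stay Credit: +193 days → 4 March 2021.
Terminal disclaimer: MR-296974 expires on the earlier of 8 May 2018 and 4 March 2021.

2018-05-08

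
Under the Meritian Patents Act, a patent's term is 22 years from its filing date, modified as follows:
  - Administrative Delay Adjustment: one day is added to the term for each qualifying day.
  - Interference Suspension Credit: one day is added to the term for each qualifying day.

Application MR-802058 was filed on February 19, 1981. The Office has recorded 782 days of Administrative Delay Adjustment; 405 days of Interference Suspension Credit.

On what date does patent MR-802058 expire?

2006-05-21

Base term: filing date + 22 years → 19 February 2003.
Administrative Delay Adjustment: +782 days → 11 April 2005.
Interference Suspension Credit: +405 days → 21 May 2006.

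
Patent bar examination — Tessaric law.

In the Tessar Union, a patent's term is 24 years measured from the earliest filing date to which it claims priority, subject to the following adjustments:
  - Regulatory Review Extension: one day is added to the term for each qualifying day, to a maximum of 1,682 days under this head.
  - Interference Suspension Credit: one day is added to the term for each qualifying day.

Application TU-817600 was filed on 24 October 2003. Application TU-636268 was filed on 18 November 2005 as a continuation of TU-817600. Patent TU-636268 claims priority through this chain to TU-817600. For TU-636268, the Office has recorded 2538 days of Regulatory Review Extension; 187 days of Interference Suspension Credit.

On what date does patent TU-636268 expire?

Earliest priority filing: 24 October 2003.
Base term: 24 October 2003 + 24 years → 24 October 2027.
Regulatory Review Extension: 2538 days claimed exceeds the 1682-day cap, so +1682 days → 1 June 2032.
Interference Suspension Credit: +187 days → 5 December 2032.

2032-12-05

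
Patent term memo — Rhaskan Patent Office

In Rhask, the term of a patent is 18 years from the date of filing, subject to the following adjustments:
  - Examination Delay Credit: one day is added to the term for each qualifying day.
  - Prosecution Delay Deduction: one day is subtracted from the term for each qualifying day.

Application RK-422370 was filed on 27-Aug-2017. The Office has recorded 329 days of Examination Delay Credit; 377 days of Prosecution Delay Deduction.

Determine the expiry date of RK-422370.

July 10, 2035

Base term: filing date + 18 years → 27 August 2035.
Examination Delay Credit: +329 days → 21 July 2036.
Prosecution Delay Deduction: −377 days → 10 July 2035.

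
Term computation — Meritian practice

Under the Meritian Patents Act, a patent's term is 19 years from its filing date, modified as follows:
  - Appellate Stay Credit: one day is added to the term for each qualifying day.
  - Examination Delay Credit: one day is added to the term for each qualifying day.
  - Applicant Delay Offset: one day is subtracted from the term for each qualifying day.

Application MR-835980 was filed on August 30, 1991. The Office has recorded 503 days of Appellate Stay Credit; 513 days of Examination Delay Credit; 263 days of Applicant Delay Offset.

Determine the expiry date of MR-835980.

Base term: filing date + 19 years → 30 August 2010.
Appellate Stay Credit: +503 days → 15 January 2012.
Examination Delay Credit: +513 days → 11 June 2013.
Applicant Delay Offset: −263 days → 21 September 2012.

2012-09-21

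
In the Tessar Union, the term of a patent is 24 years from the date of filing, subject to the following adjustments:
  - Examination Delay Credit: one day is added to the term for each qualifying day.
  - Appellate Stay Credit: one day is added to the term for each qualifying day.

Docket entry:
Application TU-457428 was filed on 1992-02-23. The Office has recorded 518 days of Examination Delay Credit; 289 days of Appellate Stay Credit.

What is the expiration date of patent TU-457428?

May 10, 2018

Base term: filing date + 24 years → 23 February 2016.
Examination Delay Credit: +518 days → 25 July 2017.
Appellate Stay Credit: +289 days → 10 May 2018.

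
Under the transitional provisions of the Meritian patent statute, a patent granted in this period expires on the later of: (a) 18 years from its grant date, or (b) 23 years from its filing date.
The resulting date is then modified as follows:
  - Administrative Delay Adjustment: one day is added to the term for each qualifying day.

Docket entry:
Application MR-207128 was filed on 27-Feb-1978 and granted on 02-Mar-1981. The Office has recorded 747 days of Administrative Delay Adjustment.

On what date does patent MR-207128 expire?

March 16, 2003

(a) grant + 18 years → 2 March 1999.
(b) filing + 23 years → 27 February 2001.
Later of the two: 27 February 2001.
Administrative Delay Adjustment: +747 days → 16 March 2003.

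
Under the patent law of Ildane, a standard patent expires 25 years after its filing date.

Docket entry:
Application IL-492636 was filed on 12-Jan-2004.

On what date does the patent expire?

Filing date + 25 years → 12 January 2029.

January 12, 2029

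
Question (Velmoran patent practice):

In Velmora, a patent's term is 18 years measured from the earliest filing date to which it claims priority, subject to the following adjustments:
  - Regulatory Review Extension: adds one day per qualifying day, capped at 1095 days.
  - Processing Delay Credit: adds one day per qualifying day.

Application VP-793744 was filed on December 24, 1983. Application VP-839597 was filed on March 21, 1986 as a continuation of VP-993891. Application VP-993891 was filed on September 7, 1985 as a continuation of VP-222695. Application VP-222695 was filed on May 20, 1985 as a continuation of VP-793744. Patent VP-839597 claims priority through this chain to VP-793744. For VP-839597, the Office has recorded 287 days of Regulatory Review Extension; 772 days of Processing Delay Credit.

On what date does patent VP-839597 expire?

November 17, 2004

Earliest priority filing: 24 December 1983.
Base term: 24 December 1983 + 18 years → 24 December 2001.
Regulatory Review Extension: 287 days (within the 1095-day cap) → +287 days → 7 October 2002.
Processing Delay Credit: +772 days → 17 November 2004.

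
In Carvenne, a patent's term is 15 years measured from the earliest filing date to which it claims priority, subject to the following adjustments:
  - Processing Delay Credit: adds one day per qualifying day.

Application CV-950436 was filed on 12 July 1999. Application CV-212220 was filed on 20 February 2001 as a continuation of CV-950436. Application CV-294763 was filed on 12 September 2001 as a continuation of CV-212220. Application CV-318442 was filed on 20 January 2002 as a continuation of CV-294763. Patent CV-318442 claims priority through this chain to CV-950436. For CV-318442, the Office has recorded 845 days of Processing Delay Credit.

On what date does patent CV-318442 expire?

2016-11-03

Earliest priority filing: 12 July 1999.
Base term: 12 July 1999 + 15 years → 12 July 2014.
Processing Delay Credit: +845 days → 3 November 2016.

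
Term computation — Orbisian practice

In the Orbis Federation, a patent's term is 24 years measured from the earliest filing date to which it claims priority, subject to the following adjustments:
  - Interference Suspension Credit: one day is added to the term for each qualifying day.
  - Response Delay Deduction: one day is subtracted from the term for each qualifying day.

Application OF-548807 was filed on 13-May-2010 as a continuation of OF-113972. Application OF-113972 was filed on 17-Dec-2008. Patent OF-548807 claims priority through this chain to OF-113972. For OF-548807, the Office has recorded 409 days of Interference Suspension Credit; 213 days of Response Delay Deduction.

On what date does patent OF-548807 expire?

2033-07-01

Earliest priority filing: 17 December 2008.
Base term: 17 December 2008 + 24 years → 17 December 2032.
Interference Suspension Credit: +409 days → 30 January 2034.
Response Delay Deduction: −213 days → 1 July 2033.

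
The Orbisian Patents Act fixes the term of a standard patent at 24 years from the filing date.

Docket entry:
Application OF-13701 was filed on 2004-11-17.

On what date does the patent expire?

November 17, 2028

Filing date + 24 years → 17 November 2028.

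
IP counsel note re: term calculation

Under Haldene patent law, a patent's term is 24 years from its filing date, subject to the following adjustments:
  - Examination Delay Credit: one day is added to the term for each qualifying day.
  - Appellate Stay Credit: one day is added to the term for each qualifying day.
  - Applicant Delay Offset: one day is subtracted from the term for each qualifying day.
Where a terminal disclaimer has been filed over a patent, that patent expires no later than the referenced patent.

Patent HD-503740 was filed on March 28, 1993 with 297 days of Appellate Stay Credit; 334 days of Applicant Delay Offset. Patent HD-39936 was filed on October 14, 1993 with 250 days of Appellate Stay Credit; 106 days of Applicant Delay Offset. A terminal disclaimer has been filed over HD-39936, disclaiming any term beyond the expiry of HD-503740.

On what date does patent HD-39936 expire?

Natural term of HD-39936:
  Base: filing + 24 years → 14 October 2017.
  Appellate Stay Credit: +250 days → 21 June 2018.
  Applicant Delay Offset: −106 days → 7 March 2018.
Expiry of referenced patent HD-503740:
  Base: filing + 24 years → 28 March 2017.
  Appellate Stay Credit: +297 days → 19 January 2018.
  Applicant Delay Offset: −334 days → 19 February 2017.
Terminal disclaimer: HD-39936 expires on the earlier of 7 March 2018 and 19 February 2017.

February 19, 2017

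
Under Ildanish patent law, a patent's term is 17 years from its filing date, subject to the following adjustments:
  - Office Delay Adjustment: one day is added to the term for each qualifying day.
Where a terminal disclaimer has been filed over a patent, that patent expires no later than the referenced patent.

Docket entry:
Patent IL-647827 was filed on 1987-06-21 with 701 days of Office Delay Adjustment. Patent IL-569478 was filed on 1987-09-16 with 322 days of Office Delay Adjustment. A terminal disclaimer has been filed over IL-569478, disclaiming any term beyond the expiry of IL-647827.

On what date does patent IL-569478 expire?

August 4, 2005

Natural term of IL-569478:
  Base: filing + 17 years → 16 September 2004.
  Office Delay Adjustment: +322 days → 4 August 2005.
Expiry of referenced patent IL-647827:
  Base: filing + 17 years → 21 June 2004.
  Office Delay Adjustment: +701 days → 23 May 2006.
Terminal disclaimer: IL-569478 expires on the earlier of 4 August 2005 and 23 May 2006.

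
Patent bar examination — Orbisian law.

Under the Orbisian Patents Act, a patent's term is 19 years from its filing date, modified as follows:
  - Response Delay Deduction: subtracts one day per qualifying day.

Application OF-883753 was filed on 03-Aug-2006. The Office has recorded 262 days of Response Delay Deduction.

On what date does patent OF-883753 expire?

November 14, 2024

Base term: filing date + 19 years → 3 August 2025.
Response Delay Deduction: −262 days → 14 November 2024.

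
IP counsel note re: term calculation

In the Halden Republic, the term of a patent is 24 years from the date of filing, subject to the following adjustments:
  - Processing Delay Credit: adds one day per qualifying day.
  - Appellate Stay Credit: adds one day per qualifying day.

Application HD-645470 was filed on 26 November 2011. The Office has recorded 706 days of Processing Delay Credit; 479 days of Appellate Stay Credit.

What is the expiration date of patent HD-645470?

Base term: filing date + 24 years → 26 November 2035.
Processing Delay Credit: +706 days → 1 November 2037.
Appellate Stay Credit: +479 days → 23 February 2039.

February 23, 2039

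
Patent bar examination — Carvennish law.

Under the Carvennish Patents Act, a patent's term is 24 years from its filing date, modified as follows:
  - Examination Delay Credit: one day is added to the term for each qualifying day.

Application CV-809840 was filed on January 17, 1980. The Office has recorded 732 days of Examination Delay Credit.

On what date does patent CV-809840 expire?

January 18, 2006

Base term: filing date + 24 years → 17 January 2004.
Examination Delay Credit: +732 days → 18 January 2006.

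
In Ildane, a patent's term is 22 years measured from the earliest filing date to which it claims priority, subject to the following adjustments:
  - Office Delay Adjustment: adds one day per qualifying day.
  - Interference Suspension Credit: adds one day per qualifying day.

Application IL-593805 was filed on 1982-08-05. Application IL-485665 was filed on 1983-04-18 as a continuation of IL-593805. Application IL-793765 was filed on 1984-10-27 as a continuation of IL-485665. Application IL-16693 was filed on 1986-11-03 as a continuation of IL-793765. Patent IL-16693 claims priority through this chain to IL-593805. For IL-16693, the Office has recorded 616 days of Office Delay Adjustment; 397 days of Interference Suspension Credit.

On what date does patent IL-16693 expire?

May 15, 2007

Earliest priority filing: 5 August 1982.
Base term: 5 August 1982 + 22 years → 5 August 2004.
Office Delay Adjustment: +616 days → 13 April 2006.
Interference Suspension Credit: +397 days → 15 May 2007.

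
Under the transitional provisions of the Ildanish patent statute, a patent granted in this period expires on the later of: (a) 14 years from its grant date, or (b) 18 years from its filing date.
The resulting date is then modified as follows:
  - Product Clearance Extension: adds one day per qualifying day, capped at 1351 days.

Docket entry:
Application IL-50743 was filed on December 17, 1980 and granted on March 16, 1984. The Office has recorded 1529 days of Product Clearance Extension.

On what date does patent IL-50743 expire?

August 29, 2002

(a) grant + 14 years → 16 March 1998.
(b) filing + 18 years → 17 December 1998.
Later of the two: 17 December 1998.
Product Clearance Extension: 1529 days claimed exceeds the 1351-day cap, so +1351 days → 29 August 2002.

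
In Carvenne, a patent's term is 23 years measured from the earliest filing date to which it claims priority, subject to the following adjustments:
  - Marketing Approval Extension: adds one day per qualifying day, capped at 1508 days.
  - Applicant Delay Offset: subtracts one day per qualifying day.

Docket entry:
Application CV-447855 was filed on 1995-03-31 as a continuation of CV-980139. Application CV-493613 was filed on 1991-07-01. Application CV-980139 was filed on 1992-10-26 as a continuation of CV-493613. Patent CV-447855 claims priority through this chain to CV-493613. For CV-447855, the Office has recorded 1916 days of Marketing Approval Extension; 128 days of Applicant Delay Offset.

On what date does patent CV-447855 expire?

Earliest priority filing: 1 July 1991.
Base term: 1 July 1991 + 23 years → 1 July 2014.
Marketing Approval Extension: 1916 days claimed exceeds the 1508-day cap, so +1508 days → 17 August 2018.
Applicant Delay Offset: −128 days → 11 April 2018.

April 11, 2018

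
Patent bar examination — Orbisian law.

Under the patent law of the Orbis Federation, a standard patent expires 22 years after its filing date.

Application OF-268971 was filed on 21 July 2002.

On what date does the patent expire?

2024-07-21

Filing date + 22 years → 21 July 2024.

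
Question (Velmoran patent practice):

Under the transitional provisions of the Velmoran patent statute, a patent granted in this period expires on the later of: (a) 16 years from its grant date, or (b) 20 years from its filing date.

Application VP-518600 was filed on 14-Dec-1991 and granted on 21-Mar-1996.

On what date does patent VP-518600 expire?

(a) grant + 16 years → 21 March 2012.
(b) filing + 20 years → 14 December 2011.
Later of the two: 21 March 2012.

2012-03-21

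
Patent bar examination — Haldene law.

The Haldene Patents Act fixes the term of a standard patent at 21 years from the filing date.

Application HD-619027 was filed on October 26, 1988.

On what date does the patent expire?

Filing date + 21 years → 26 October 2009.

October 26, 2009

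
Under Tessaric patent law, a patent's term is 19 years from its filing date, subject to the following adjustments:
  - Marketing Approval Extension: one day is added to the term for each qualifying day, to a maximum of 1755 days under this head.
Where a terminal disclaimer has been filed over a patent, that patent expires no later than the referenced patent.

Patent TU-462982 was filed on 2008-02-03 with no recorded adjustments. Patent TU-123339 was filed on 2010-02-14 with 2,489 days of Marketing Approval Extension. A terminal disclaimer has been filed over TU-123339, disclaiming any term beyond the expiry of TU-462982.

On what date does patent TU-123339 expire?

Natural term of TU-123339:
  Base: filing + 19 years → 14 February 2029.
  Marketing Approval Extension: 2489 days claimed exceeds the 1755-day cap, so +1755 days → 5 December 2033.
Expiry of referenced patent TU-462982:
  Base: filing + 19 years → 3 February 2027.
Terminal disclaimer: TU-123339 expires on the earlier of 5 December 2033 and 3 February 2027.

February 3, 2027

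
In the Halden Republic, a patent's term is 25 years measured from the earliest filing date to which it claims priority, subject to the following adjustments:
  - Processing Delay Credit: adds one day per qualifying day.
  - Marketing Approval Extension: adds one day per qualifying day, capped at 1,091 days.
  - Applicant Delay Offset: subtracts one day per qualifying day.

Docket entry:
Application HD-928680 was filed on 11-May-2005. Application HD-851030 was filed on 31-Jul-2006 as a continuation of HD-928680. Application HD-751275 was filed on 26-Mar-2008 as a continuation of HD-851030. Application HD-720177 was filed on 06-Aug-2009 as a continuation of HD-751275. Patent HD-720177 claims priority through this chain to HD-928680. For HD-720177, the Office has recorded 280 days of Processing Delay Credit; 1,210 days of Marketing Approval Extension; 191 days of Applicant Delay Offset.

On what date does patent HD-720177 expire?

Earliest priority filing: 11 May 2005.
Base term: 11 May 2005 + 25 years → 11 May 2030.
Processing Delay Credit: +280 days → 15 February 2031.
Marketing Approval Extension: 1210 days claimed exceeds the 1091-day cap, so +1091 days → 10 February 2034.
Applicant Delay Offset: −191 days → 3 August 2033.

August 3, 2033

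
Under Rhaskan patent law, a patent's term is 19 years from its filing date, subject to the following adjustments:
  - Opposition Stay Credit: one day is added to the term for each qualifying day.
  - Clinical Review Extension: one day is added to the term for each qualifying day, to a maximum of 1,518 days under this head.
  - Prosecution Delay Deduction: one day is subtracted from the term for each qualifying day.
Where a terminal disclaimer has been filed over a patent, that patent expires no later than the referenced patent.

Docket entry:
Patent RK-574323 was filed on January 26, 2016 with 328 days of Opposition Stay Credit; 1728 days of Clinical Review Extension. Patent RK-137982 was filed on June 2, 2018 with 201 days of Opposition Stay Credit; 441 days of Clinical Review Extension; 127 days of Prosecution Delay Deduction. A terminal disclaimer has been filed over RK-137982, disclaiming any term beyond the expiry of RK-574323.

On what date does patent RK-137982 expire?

October 30, 2038

Natural term of RK-137982:
  Base: filing + 19 years → 2 June 2037.
  Opposition Stay Credit: +201 days → 20 December 2037.
  Clinical Review Extension: 441 days (within the 1518-day cap) → +441 days → 6 March 2039.
  Prosecution Delay Deduction: −127 days → 30 October 2038.
Expiry of referenced patent RK-574323:
  Base: filing + 19 years → 26 January 2035.
  Opposition Stay Credit: +328 days → 20 December 2035.
  Clinical Review Extension: 1728 days claimed exceeds the 1518-day cap, so +1518 days → 15 February 2040.
Terminal disclaimer: RK-137982 expires on the earlier of 30 October 2038 and 15 February 2040.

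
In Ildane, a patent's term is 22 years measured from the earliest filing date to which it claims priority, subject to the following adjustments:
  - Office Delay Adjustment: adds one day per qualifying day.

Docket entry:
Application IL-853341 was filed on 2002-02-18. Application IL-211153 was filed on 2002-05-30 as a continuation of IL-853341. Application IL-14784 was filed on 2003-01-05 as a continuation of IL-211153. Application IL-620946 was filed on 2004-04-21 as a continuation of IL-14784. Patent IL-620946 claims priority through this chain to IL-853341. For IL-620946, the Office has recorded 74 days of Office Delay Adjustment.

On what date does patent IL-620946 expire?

2024-05-02

Earliest priority filing: 18 February 2002.
Base term: 18 February 2002 + 22 years → 18 February 2024.
Office Delay Adjustment: +74 days → 2 May 2024.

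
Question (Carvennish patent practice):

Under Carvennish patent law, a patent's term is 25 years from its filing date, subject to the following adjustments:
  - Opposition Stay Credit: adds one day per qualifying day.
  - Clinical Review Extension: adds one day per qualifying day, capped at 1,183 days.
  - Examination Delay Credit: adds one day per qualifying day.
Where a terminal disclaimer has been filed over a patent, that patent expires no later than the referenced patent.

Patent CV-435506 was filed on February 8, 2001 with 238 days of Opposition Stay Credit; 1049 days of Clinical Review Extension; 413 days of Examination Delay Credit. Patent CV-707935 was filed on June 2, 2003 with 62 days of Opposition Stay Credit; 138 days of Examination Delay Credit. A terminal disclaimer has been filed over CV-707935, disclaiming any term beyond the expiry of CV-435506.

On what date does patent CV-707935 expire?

Natural term of CV-707935:
  Base: filing + 25 years → 2 June 2028.
  Opposition Stay Credit: +62 days → 3 August 2028.
  Examination Delay Credit: +138 days → 19 December 2028.
Expiry of referenced patent CV-435506:
  Base: filing + 25 years → 8 February 2026.
  Opposition Stay Credit: +238 days → 4 October 2026.
  Clinical Review Extension: 1049 days (within the 1183-day cap) → +1049 days → 18 August 2029.
  Examination Delay Credit: +413 days → 5 October 2030.
Terminal disclaimer: CV-707935 expires on the earlier of 19 December 2028 and 5 October 2030.

December 19, 2028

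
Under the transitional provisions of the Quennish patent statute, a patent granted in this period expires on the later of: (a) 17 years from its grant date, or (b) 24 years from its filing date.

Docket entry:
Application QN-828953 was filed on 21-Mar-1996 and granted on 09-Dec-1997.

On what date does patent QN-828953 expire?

2020-03-21

(a) grant + 17 years → 9 December 2014.
(b) filing + 24 years → 21 March 2020.
Later of the two: 21 March 2020.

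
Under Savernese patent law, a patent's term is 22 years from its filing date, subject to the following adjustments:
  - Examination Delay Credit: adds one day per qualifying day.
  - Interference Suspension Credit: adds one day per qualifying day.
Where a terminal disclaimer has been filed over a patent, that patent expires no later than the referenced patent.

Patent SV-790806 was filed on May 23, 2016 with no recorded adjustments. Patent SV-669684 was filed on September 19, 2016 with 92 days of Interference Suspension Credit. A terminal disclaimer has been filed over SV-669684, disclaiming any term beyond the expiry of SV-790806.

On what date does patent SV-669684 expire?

Natural term of SV-669684:
  Base: filing + 22 years → 19 September 2038.
  Interference Suspension Credit: +92 days → 20 December 2038.
Expiry of referenced patent SV-790806:
  Base: filing + 22 years → 23 May 2038.
Terminal disclaimer: SV-669684 expires on the earlier of 20 December 2038 and 23 May 2038.

May 23, 2038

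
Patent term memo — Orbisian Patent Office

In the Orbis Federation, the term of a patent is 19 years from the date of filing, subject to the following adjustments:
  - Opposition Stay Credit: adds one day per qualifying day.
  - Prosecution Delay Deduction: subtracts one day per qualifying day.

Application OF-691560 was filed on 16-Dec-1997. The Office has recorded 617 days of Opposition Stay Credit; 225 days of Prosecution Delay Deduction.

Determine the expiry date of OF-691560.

Base term: filing date + 19 years → 16 December 2016.
Opposition Stay Credit: +617 days → 25 August 2018.
Prosecution Delay Deduction: −225 days → 12 January 2018.

2018-01-12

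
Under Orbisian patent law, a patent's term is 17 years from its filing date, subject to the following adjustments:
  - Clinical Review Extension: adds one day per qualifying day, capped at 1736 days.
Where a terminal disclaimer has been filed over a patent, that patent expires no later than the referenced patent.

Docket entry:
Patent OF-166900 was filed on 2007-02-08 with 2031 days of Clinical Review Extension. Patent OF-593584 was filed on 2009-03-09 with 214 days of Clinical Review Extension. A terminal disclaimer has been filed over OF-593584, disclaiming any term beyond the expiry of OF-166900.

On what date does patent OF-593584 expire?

2026-10-09

Natural term of OF-593584:
  Base: filing + 17 years → 9 March 2026.
  Clinical Review Extension: 214 days (within the 1736-day cap) → +214 days → 9 October 2026.
Expiry of referenced patent OF-166900:
  Base: filing + 17 years → 8 February 2024.
  Clinical Review Extension: 2031 days claimed exceeds the 1736-day cap, so +1736 days → 9 November 2028.
Terminal disclaimer: OF-593584 expires on the earlier of 9 October 2026 and 9 November 2028.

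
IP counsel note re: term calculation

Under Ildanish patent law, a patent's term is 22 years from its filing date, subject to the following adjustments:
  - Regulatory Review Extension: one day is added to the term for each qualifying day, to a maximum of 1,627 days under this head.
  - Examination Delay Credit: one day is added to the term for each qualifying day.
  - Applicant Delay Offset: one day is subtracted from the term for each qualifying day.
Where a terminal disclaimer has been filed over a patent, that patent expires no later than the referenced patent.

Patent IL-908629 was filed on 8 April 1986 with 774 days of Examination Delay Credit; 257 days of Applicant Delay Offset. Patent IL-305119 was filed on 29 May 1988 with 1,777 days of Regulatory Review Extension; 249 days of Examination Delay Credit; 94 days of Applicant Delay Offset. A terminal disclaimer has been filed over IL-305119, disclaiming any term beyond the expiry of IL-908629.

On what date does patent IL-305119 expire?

Natural term of IL-305119:
  Base: filing + 22 years → 29 May 2010.
  Regulatory Review Extension: 1777 days claimed exceeds the 1627-day cap, so +1627 days → 11 November 2014.
  Examination Delay Credit: +249 days → 18 July 2015.
  Applicant Delay Offset: −94 days → 15 April 2015.
Expiry of referenced patent IL-908629:
  Base: filing + 22 years → 8 April 2008.
  Examination Delay Credit: +774 days → 22 May 2010.
  Applicant Delay Offset: −257 days → 7 September 2009.
Terminal disclaimer: IL-305119 expires on the earlier of 15 April 2015 and 7 September 2009.

September 7, 2009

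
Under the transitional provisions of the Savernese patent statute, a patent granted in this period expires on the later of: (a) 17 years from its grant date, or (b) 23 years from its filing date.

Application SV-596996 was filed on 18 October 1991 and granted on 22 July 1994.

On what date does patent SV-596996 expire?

(a) grant + 17 years → 22 July 2011.
(b) filing + 23 years → 18 October 2014.
Later of the two: 18 October 2014.

2014-10-18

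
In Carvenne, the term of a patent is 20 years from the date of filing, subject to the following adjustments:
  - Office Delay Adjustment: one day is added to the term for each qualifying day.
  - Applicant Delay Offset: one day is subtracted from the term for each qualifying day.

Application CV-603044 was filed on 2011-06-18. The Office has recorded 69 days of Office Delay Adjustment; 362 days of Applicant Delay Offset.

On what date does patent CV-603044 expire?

August 29, 2030

Base term: filing date + 20 years → 18 June 2031.
Office Delay Adjustment: +69 days → 26 August 2031.
Applicant Delay Offset: −362 days → 29 August 2030.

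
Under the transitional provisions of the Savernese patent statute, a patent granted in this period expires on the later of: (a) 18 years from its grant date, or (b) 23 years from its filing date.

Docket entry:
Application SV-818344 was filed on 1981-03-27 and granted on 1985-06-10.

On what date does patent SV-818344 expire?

(a) grant + 18 years → 10 June 2003.
(b) filing + 23 years → 27 March 2004.
Later of the two: 27 March 2004.

March 27, 2004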